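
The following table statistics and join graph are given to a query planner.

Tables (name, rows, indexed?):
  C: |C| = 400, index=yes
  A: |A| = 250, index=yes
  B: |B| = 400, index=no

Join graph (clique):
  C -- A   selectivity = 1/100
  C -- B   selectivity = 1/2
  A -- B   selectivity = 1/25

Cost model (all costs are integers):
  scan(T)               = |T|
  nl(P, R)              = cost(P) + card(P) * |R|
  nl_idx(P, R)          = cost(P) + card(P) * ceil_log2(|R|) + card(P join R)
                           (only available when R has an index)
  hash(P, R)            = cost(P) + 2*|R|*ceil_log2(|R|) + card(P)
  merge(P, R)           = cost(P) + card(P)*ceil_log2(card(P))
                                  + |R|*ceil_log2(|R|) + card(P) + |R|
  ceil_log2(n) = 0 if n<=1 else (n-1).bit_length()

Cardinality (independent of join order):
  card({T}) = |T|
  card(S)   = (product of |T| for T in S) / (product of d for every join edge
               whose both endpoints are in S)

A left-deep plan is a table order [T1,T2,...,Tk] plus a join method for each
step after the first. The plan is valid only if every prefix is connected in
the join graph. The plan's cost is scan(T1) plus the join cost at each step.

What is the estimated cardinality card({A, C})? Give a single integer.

Tables in S: A(250), C(400)
Edges inside S: C-A(d=100)
numerator = 250 * 400 = 100000
denominator = 100 = 100
card(S) = 100000 / 100 = 1000

1000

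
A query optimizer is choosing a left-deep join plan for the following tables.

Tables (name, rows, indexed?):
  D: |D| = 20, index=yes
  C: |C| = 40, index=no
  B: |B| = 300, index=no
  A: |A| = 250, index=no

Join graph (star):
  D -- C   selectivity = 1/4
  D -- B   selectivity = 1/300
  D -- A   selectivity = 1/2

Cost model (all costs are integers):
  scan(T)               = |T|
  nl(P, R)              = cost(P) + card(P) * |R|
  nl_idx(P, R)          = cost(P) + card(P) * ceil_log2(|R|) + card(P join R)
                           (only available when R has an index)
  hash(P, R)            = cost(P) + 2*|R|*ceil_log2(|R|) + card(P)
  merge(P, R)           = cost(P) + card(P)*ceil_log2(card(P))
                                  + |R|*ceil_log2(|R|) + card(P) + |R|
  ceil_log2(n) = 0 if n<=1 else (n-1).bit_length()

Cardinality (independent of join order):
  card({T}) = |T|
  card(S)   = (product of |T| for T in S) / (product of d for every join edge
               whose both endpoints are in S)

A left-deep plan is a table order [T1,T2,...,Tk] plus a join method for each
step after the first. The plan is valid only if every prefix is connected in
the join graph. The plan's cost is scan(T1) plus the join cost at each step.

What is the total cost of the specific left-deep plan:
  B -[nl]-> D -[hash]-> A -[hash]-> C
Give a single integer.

13300

step 1: scan B: cost=300, card=300
step 2: join D via nl
    card(P join D) = 300*20/(300) = 20
    cost = 300 + 300*20 = 6300
step 3: join A via hash
    card(P join A) = 20*250/(2) = 2500
    cost = 6300 + 2*250*8 + 20 = 10320
step 4: join C via hash
    card(P join C) = 2500*40/(4) = 25000
    cost = 10320 + 2*40*6 + 2500 = 13300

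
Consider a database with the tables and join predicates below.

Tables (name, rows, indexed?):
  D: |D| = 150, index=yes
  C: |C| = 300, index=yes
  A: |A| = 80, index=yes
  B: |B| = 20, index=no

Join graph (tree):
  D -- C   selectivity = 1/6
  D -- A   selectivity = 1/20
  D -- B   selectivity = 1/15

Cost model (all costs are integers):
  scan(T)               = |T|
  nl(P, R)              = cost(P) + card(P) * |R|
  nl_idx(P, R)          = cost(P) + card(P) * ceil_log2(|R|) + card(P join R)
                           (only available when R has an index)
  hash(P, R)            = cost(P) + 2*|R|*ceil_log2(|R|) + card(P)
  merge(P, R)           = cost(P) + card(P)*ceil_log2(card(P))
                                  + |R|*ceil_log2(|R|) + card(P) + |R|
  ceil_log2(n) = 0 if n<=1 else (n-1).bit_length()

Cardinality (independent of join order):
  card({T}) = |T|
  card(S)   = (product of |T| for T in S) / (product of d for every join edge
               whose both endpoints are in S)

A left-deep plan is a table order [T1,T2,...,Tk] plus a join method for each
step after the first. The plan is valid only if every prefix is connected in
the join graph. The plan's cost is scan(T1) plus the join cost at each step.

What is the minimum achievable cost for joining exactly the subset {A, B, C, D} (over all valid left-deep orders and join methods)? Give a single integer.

7900

Selinger DP over subsets of {A,B,C,D}:
  {D}: scan cost=150, card=150
  {C}: scan cost=300, card=300
  {A}: scan cost=80, card=80
  {B}: scan cost=20, card=20
  {CD}: card=7500; try (D,hash)→3000, (C,merge)→4500, (D,merge)→4650, (C,hash)→5700, (C,nl_idx)→9000, (D,nl_idx)→10200 …(+2); best=3000 via (D,hash)
  {AD}: card=600; try (D,nl_idx)→1320, (A,hash)→1420, (A,nl_idx)→1800, (D,merge)→2070, (A,merge)→2140, (D,hash)→2560 …(+2); best=1320 via (D,nl_idx)
  {BD}: card=200; try (D,nl_idx)→380, (B,hash)→500, (D,merge)→1490, (B,merge)→1620, (D,hash)→2440, (D,nl)→3020 …(+1); best=380 via (D,nl_idx)
  {ACD}: card=30000; try (C,hash)→7320, (C,merge)→10920, (A,hash)→11620, (C,nl_idx)→36720, (A,nl_idx)→85500, (A,merge)→108640 …(+2); best=7320 via (C,hash)
  {BCD}: card=10000; try (C,merge)→5180, (C,hash)→5980, (B,hash)→10700, (C,nl_idx)→12180, (C,nl)→60380, (B,merge)→108120 …(+1); best=5180 via (C,merge)
  {ABD}: card=800; try (A,hash)→1700, (B,hash)→2120, (A,nl_idx)→2580, (A,merge)→2820, (B,merge)→8040, (B,nl)→13320 …(+1); best=1700 via (A,hash)
  {ABCD}: card=40000; try (C,hash)→7900, (C,merge)→13500, (A,hash)→16300, (B,hash)→37520, (C,nl_idx)→48900, (A,nl_idx)→115180 …(+5); best=7900 via (C,hash)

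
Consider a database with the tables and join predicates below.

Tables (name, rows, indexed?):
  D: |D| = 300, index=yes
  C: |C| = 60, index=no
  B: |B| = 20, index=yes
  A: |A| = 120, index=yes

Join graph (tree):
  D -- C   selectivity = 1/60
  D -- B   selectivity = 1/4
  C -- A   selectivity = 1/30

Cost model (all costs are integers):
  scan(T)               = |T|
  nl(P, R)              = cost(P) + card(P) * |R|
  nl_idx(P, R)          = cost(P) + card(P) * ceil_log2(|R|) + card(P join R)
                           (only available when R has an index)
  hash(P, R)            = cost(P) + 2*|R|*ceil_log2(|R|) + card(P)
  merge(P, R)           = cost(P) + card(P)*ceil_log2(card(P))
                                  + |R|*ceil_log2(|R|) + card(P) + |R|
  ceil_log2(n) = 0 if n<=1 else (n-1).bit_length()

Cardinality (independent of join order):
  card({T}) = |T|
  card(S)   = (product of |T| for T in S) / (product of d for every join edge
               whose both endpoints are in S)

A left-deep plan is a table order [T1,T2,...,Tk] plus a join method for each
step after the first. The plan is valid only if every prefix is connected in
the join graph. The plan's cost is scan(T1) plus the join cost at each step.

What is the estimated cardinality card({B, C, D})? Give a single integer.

Tables in S: B(20), C(60), D(300)
Edges inside S: D-C(d=60), D-B(d=4)
numerator = 20 * 60 * 300 = 360000
denominator = 60 * 4 = 240
card(S) = 360000 / 240 = 1500

1500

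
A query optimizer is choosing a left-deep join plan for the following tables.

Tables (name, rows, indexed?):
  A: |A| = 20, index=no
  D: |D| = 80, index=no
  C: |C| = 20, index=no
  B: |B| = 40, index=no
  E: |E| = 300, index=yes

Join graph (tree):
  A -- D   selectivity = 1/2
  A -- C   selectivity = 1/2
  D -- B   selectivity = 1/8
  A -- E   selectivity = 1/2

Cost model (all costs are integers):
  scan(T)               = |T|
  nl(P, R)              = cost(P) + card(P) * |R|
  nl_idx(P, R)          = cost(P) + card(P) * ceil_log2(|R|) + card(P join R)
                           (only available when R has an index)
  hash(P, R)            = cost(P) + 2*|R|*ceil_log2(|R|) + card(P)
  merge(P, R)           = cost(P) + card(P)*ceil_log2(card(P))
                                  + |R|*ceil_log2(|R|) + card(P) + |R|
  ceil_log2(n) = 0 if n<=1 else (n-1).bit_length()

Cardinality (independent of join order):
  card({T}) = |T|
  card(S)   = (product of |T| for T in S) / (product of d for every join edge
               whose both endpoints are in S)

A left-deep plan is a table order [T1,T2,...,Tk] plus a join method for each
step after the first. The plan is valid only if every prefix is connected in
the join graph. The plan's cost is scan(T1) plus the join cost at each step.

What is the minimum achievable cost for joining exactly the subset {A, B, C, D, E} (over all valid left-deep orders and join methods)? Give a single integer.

50840

Selinger DP over subsets of {A,B,C,D,E}:
  {A}: scan cost=20, card=20
  {D}: scan cost=80, card=80
  {C}: scan cost=20, card=20
  {B}: scan cost=40, card=40
  {E}: scan cost=300, card=300
  {AD}: card=800; try (A,hash)→360, (D,merge)→780, (A,merge)→840, (D,hash)→1160, (D,nl)→1620, (A,nl)→1680; best=360 via (A,hash)
  {AC}: card=200; try (C,hash)→240, (A,hash)→240, (C,merge)→260, (A,merge)→260, (C,nl)→420, (A,nl)→420; best=240 via (C,hash)
  {AE}: card=3000; try (A,hash)→800, (E,merge)→3140, (E,nl_idx)→3200, (A,merge)→3420, (E,hash)→5440, (E,nl)→6020 …(+1); best=800 via (A,hash)
  {BD}: card=400; try (B,hash)→640, (D,merge)→960, (B,merge)→1000, (D,hash)→1200, (D,nl)→3240, (B,nl)→3280; best=640 via (B,hash)
  {ACD}: card=8000; try (C,hash)→1360, (D,hash)→1560, (D,merge)→2680, (C,merge)→9280, (D,nl)→16240, (C,nl)→16360; best=1360 via (C,hash)
  {ABD}: card=4000; try (A,hash)→1240, (B,hash)→1640, (A,merge)→4760, (A,nl)→8640, (B,merge)→9440, (B,nl)→32360; best=1240 via (A,hash)
  {ADE}: card=120000; try (D,hash)→4920, (E,hash)→6560, (E,merge)→12160, (D,merge)→40440, (E,nl_idx)→127560, (E,nl)→240360 …(+1); best=4920 via (D,hash)
  {ACE}: card=30000; try (C,hash)→4000, (E,merge)→5040, (E,hash)→5840, (E,nl_idx)→32040, (C,merge)→39920, (E,nl)→60240 …(+1); best=4000 via (C,hash)
  {ABCD}: card=40000; try (C,hash)→5440, (B,hash)→9840, (C,merge)→53360, (C,nl)→81240, (B,merge)→113640, (B,nl)→321360; best=5440 via (C,hash)
  {ACDE}: card=1200000; try (E,hash)→14760, (D,hash)→35120, (E,merge)→116360, (C,hash)→125120, (D,merge)→484640, (E,nl_idx)→1273360 …(+4); best=14760 via (E,hash)
  {ABDE}: card=600000; try (E,hash)→10640, (E,merge)→56240, (B,hash)→125400, (E,nl_idx)→637240, (E,nl)→1201240, (B,merge)→2165200 …(+1); best=10640 via (E,hash)
  {ABCDE}: card=6000000; try (E,hash)→50840, (C,hash)→610840, (E,merge)→688440, (B,hash)→1215240, (E,nl_idx)→6365440, (E,nl)→12005440 …(+4); best=50840 via (E,hash)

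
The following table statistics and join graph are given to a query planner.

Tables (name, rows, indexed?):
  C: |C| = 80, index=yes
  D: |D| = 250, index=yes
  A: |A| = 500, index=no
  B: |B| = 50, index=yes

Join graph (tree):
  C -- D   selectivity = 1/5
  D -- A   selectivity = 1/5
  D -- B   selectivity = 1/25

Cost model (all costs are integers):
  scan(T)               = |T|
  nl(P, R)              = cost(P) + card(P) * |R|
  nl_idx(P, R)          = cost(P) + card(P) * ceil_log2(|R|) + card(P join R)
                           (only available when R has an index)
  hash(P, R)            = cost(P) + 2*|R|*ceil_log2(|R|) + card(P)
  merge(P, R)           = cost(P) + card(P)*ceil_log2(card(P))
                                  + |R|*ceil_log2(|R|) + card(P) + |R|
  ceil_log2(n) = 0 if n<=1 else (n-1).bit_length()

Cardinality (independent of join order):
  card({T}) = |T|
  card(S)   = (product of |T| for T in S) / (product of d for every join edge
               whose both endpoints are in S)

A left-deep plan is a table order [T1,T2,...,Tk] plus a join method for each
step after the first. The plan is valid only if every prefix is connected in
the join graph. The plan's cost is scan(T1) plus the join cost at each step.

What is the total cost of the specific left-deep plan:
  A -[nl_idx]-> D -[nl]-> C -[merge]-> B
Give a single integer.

10029850

step 1: scan A: cost=500, card=500
step 2: join D via nl_idx
    card(P join D) = 500*250/(5) = 25000
    cost = 500 + 500*8 + 25000 = 29500
step 3: join C via nl
    card(P join C) = 25000*80/(5) = 400000
    cost = 29500 + 25000*80 = 2029500
step 4: join B via merge
    card(P join B) = 400000*50/(25) = 800000
    cost = 2029500 + 400000*19 + 50*6 + 400000 + 50 = 10029850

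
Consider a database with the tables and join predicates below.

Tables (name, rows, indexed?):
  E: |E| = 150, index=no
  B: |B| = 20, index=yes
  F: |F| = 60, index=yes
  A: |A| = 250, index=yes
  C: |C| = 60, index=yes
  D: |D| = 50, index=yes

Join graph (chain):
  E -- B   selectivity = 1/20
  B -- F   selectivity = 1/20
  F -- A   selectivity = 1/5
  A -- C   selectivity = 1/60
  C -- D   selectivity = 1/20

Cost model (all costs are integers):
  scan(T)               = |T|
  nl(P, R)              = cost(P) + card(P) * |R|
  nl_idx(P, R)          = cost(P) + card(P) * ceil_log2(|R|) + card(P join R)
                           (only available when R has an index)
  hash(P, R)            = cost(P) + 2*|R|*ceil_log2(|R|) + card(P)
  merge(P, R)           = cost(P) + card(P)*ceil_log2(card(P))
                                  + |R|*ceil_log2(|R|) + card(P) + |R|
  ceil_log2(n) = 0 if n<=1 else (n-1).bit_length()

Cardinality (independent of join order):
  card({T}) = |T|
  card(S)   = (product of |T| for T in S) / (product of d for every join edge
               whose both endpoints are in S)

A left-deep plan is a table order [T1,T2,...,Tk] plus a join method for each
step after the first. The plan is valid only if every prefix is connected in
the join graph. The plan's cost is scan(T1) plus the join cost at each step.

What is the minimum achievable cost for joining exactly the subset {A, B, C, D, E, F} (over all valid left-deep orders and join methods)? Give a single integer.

18460

Selinger DP over subsets of {A,B,C,D,E,F}:
  {E}: scan cost=150, card=150
  {B}: scan cost=20, card=20
  {F}: scan cost=60, card=60
  {A}: scan cost=250, card=250
  {C}: scan cost=60, card=60
  {D}: scan cost=50, card=50
  {BE}: card=150; try (B,hash)→500, (B,nl_idx)→1050, (E,merge)→1490, (B,merge)→1620, (E,hash)→2440, (E,nl)→3020 …(+1); best=500 via (B,hash)
  {BF}: card=60; try (F,nl_idx)→200, (B,hash)→320, (B,nl_idx)→420, (F,merge)→560, (B,merge)→600, (F,hash)→760 …(+2); best=200 via (F,nl_idx)
  {AF}: card=3000; try (F,hash)→1220, (A,merge)→2730, (F,merge)→2920, (A,nl_idx)→3540, (A,hash)→4120, (F,nl_idx)→4750 …(+2); best=1220 via (F,hash)
  {AC}: card=250; try (A,nl_idx)→790, (C,hash)→1220, (C,nl_idx)→2000, (A,merge)→2730, (C,merge)→2920, (A,hash)→4120 …(+2); best=790 via (A,nl_idx)
  {CD}: card=150; try (C,nl_idx)→500, (D,nl_idx)→570, (D,hash)→720, (C,hash)→820, (C,merge)→820, (D,merge)→830 …(+2); best=500 via (C,nl_idx)
  {BEF}: card=450; try (F,hash)→1370, (F,nl_idx)→1850, (E,merge)→1970, (F,merge)→2270, (E,hash)→2660, (E,nl)→9200 …(+1); best=1370 via (F,hash)
  {ABF}: card=3000; try (A,merge)→2870, (A,nl_idx)→3680, (A,hash)→4260, (B,hash)→4420, (A,nl)→15200, (B,nl_idx)→19220 …(+2); best=2870 via (A,merge)
  {ACF}: card=3000; try (F,hash)→1760, (F,merge)→3460, (C,hash)→4940, (F,nl_idx)→5290, (F,nl)→15790, (C,nl_idx)→22220 …(+2); best=1760 via (F,hash)
  {ACD}: card=625; try (D,hash)→1640, (A,nl_idx)→2325, (D,nl_idx)→2915, (D,merge)→3390, (A,merge)→4100, (A,hash)→4650 …(+2); best=1640 via (D,hash)
  {ABEF}: card=22500; try (A,hash)→5820, (A,merge)→8120, (E,hash)→8270, (A,nl_idx)→27470, (E,merge)→43220, (A,nl)→113870 …(+1); best=5820 via (A,hash)
  {ABCF}: card=3000; try (B,hash)→4960, (C,hash)→6590, (B,nl_idx)→19760, (C,nl_idx)→23870, (B,merge)→40880, (C,merge)→42290 …(+2); best=4960 via (B,hash)
  {ACDF}: card=7500; try (F,hash)→2985, (D,hash)→5360, (F,merge)→8935, (F,nl_idx)→12890, (D,nl_idx)→27260, (F,nl)→39140 …(+2); best=2985 via (F,hash)
  {ABCEF}: card=22500; try (E,hash)→10360, (C,hash)→29040, (E,merge)→45310, (C,nl_idx)→163320, (C,merge)→366240, (E,nl)→454960 …(+1); best=10360 via (E,hash)
  {ABCDF}: card=7500; try (D,hash)→8560, (B,hash)→10685, (D,nl_idx)→30460, (D,merge)→44310, (B,nl_idx)→47985, (B,merge)→108105 …(+2); best=8560 via (D,hash)
  {ABCDEF}: card=56250; try (E,hash)→18460, (D,hash)→33460, (E,merge)→114910, (D,nl_idx)→201610, (D,merge)→370710, (E,nl)→1133560 …(+1); best=18460 via (E,hash)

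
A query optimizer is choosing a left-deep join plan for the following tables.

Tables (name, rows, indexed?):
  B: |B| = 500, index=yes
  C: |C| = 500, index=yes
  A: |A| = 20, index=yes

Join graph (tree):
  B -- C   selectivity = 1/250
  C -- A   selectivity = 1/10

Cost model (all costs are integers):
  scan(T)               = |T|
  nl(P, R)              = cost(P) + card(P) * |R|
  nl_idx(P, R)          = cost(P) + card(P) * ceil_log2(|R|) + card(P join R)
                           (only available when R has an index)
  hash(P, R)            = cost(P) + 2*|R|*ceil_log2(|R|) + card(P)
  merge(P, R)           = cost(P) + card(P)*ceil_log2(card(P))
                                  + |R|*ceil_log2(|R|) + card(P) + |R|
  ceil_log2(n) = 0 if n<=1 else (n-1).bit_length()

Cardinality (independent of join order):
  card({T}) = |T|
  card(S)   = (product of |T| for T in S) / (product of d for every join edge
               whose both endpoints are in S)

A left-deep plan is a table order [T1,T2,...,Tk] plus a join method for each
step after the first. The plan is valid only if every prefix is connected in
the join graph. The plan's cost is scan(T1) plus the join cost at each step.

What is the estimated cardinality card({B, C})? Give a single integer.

Tables in S: B(500), C(500)
Edges inside S: B-C(d=250)
numerator = 500 * 500 = 250000
denominator = 250 = 250
card(S) = 250000 / 250 = 1000

1000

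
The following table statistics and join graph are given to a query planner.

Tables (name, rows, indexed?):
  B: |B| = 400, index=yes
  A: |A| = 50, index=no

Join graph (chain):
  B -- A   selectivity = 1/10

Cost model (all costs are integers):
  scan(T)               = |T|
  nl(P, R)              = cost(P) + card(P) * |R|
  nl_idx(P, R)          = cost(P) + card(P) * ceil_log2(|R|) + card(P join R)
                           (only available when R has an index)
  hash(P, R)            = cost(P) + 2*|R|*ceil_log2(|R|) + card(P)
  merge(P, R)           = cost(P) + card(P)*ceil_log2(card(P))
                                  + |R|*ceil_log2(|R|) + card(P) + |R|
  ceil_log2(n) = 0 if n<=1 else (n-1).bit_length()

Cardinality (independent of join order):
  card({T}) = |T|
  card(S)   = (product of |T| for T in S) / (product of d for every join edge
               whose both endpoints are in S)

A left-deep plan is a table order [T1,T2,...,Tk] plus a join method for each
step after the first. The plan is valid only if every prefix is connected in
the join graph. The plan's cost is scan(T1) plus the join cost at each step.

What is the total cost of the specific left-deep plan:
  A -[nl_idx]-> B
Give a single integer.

step 1: scan A: cost=50, card=50
step 2: join B via nl_idx
    card(P join B) = 50*400/(10) = 2000
    cost = 50 + 50*9 + 2000 = 2500

2500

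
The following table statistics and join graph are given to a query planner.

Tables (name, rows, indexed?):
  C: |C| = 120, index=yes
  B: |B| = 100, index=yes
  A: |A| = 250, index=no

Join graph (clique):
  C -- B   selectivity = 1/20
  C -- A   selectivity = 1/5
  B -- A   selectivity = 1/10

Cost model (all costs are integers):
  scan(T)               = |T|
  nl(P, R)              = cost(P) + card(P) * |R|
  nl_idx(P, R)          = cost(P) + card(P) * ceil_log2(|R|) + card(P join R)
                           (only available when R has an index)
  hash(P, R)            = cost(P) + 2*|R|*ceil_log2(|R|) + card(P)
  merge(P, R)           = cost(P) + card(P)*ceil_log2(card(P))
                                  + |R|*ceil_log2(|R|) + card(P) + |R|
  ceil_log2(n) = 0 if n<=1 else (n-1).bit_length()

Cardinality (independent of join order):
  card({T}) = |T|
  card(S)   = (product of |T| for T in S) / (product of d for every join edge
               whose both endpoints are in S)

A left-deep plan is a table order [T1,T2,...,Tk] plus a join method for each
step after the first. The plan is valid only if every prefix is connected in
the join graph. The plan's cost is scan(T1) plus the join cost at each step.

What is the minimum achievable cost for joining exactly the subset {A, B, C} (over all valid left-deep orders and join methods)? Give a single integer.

Selinger DP over subsets of {A,B,C}:
  {C}: scan cost=120, card=120
  {B}: scan cost=100, card=100
  {A}: scan cost=250, card=250
  {BC}: card=600; try (C,nl_idx)→1400, (B,nl_idx)→1560, (B,hash)→1640, (C,merge)→1860, (C,hash)→1880, (B,merge)→1880 …(+2); best=1400 via (C,nl_idx)
  {AC}: card=6000; try (C,hash)→2180, (A,merge)→3330, (C,merge)→3460, (A,hash)→4240, (C,nl_idx)→8000, (A,nl)→30120 …(+1); best=2180 via (C,hash)
  {AB}: card=2500; try (B,hash)→1900, (A,merge)→3150, (B,merge)→3300, (A,hash)→4200, (B,nl_idx)→4500, (A,nl)→25100 …(+1); best=1900 via (B,hash)
  {ABC}: card=3000; try (A,hash)→6000, (C,hash)→6080, (B,hash)→9580, (A,merge)→10250, (C,nl_idx)→22400, (C,merge)→35360 …(+5); best=6000 via (A,hash)

6000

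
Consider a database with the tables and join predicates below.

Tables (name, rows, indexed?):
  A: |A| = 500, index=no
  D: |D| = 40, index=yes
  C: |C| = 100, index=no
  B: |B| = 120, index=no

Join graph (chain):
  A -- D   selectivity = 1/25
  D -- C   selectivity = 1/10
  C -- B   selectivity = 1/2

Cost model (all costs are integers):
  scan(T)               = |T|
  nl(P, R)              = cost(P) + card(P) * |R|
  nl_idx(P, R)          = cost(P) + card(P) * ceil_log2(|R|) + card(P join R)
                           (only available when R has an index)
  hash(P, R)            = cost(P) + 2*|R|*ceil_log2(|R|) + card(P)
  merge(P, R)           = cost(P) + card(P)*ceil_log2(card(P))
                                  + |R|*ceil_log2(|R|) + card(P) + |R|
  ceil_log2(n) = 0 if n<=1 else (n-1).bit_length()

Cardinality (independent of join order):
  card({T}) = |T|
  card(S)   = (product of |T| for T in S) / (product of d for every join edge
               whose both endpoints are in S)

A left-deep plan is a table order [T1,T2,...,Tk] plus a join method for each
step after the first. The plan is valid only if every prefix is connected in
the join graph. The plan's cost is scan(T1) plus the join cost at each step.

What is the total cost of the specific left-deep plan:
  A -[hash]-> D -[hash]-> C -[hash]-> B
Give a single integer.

step 1: scan A: cost=500, card=500
step 2: join D via hash
    card(P join D) = 500*40/(25) = 800
    cost = 500 + 2*40*6 + 500 = 1480
step 3: join C via hash
    card(P join C) = 800*100/(10) = 8000
    cost = 1480 + 2*100*7 + 800 = 3680
step 4: join B via hash
    card(P join B) = 8000*120/(2) = 480000
    cost = 3680 + 2*120*7 + 8000 = 13360

13360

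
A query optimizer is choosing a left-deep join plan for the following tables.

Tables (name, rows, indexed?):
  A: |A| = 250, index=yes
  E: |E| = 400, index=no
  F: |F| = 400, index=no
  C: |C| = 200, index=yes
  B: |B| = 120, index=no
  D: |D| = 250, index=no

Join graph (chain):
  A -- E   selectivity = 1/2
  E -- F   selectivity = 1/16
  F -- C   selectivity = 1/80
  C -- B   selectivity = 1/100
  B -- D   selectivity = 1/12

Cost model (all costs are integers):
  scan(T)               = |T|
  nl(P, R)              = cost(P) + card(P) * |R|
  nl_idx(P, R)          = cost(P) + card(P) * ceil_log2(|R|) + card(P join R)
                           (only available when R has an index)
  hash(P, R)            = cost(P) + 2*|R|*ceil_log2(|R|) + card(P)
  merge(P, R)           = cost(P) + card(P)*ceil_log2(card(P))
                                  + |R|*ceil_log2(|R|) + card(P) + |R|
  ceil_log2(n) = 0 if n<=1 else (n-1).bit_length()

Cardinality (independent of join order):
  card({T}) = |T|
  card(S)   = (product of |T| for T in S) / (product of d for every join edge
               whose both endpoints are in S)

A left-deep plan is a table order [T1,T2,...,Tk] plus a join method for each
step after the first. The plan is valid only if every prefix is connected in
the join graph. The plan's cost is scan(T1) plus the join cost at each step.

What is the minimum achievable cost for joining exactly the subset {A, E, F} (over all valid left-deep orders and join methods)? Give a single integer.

22000

Selinger DP over subsets of {A,E,F}:
  {A}: scan cost=250, card=250
  {E}: scan cost=400, card=400
  {F}: scan cost=400, card=400
  {AE}: card=50000; try (A,hash)→4800, (E,merge)→6500, (A,merge)→6650, (E,hash)→7700, (A,nl_idx)→53600, (E,nl)→100250 …(+1); best=4800 via (A,hash)
  {EF}: card=10000; try (F,hash)→8000, (E,hash)→8000, (F,merge)→8400, (E,merge)→8400, (F,nl)→160400, (E,nl)→160400; best=8000 via (F,hash)
  {AEF}: card=1250000; try (A,hash)→22000, (F,hash)→62000, (A,merge)→160250, (F,merge)→858800, (A,nl_idx)→1338000, (A,nl)→2508000 …(+1); best=22000 via (A,hash)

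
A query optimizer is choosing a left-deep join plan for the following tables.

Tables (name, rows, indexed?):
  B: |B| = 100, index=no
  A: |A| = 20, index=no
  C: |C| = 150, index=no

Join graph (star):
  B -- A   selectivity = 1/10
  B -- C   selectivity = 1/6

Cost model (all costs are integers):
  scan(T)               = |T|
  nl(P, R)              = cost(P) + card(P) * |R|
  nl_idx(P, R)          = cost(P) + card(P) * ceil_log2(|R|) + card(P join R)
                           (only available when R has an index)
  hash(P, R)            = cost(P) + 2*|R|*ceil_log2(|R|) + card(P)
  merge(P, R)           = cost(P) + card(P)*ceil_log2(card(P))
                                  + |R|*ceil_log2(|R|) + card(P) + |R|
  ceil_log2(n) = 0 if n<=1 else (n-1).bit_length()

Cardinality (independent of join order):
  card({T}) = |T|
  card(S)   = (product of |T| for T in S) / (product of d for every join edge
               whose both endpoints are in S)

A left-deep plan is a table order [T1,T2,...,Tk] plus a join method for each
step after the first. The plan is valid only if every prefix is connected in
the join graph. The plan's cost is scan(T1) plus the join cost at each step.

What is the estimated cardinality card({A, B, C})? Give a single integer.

Tables in S: A(20), B(100), C(150)
Edges inside S: B-A(d=10), B-C(d=6)
numerator = 20 * 100 * 150 = 300000
denominator = 10 * 6 = 60
card(S) = 300000 / 60 = 5000

5000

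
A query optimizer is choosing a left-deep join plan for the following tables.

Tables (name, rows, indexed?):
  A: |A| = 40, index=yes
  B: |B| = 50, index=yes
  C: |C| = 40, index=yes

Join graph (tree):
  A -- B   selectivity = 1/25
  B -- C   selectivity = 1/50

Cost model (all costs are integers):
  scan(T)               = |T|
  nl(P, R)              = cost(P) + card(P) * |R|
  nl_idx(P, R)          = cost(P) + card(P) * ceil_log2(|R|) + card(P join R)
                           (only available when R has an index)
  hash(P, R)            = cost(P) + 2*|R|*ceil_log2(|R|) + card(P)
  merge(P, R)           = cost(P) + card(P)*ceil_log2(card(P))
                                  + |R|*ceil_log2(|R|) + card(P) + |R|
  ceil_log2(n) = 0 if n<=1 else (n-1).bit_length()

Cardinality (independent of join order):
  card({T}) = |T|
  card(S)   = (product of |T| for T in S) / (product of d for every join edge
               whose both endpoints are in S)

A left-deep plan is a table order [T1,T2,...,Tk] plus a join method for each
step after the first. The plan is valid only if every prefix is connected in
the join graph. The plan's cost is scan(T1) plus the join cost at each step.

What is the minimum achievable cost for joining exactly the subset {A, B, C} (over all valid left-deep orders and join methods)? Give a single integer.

Selinger DP over subsets of {A,B,C}:
  {A}: scan cost=40, card=40
  {B}: scan cost=50, card=50
  {C}: scan cost=40, card=40
  {AB}: card=80; try (B,nl_idx)→360, (A,nl_idx)→430, (A,hash)→580, (B,merge)→670, (B,hash)→680, (A,merge)→680 …(+2); best=360 via (B,nl_idx)
  {BC}: card=40; try (B,nl_idx)→320, (C,nl_idx)→390, (C,hash)→580, (B,merge)→670, (C,merge)→680, (B,hash)→680 …(+2); best=320 via (B,nl_idx)
  {ABC}: card=64; try (A,nl_idx)→624, (A,hash)→840, (A,merge)→880, (C,nl_idx)→904, (C,hash)→920, (C,merge)→1280 …(+2); best=624 via (A,nl_idx)

624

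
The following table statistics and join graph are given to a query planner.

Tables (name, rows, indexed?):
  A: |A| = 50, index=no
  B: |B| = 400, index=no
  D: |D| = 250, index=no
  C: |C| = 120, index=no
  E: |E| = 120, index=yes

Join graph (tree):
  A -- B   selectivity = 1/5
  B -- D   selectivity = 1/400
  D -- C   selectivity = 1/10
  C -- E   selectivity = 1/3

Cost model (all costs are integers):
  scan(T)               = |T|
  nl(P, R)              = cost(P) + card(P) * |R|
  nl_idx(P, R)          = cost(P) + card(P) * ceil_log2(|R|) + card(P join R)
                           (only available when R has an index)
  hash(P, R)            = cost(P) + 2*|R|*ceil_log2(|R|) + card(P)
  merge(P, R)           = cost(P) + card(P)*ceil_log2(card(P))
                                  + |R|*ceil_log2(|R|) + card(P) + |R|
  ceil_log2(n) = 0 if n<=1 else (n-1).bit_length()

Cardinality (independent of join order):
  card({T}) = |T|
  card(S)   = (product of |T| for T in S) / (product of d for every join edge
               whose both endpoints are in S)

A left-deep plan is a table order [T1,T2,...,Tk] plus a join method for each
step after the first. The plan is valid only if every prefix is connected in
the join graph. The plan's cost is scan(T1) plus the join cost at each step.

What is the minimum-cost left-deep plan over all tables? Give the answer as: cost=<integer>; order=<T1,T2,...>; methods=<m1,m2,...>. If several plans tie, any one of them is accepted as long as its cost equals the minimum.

cost=41510; order=B,D,A,C,E; methods=hash,hash,hash,hash

Selinger DP (subsets sized 1..n):
  {A}: scan cost=50, card=50
  {B}: scan cost=400, card=400
  {D}: scan cost=250, card=250
  {C}: scan cost=120, card=120
  {E}: scan cost=120, card=120
  {AB}: card=4000; try (A,hash)→1400, (B,merge)→4400, (A,merge)→4750, (B,hash)→7300, (B,nl)→20050, (A,nl)→20400; best=1400 via (A,hash)
  {BD}: card=250; try (D,hash)→4800, (B,merge)→6500, (D,merge)→6650, (B,hash)→7700, (B,nl)→100250, (D,nl)→100400; best=4800 via (D,hash)
  {CD}: card=3000; try (C,hash)→2180, (D,merge)→3330, (C,merge)→3460, (D,hash)→4240, (D,nl)→30120, (C,nl)→30250; best=2180 via (C,hash)
  {CE}: card=4800; try (E,hash)→1920, (C,hash)→1920, (E,merge)→2040, (C,merge)→2040, (E,nl_idx)→5760, (E,nl)→14520 …(+1); best=1920 via (E,hash)
  {ABD}: card=2500; try (A,hash)→5650, (A,merge)→7400, (D,hash)→9400, (A,nl)→17300, (D,merge)→55650, (D,nl)→1001400; best=5650 via (A,hash)
  {BCD}: card=3000; try (C,hash)→6730, (C,merge)→8010, (B,hash)→12380, (C,nl)→34800, (B,merge)→45180, (B,nl)→1202180; best=6730 via (C,hash)
  {CDE}: card=120000; try (E,hash)→6860, (D,hash)→10720, (E,merge)→42140, (D,merge)→71370, (E,nl_idx)→143180, (E,nl)→362180 …(+1); best=6860 via (E,hash)
  {ABCD}: card=30000; try (C,hash)→9830, (A,hash)→10330, (C,merge)→39110, (A,merge)→46080, (A,nl)→156730, (C,nl)→305650; best=9830 via (C,hash)
  {BCDE}: card=120000; try (E,hash)→11410, (E,merge)→46690, (B,hash)→134060, (E,nl_idx)→147730, (E,nl)→366730, (B,merge)→2170860 …(+1); best=11410 via (E,hash)
  {ABCDE}: card=1200000; try (E,hash)→41510, (A,hash)→132010, (E,merge)→490790, (E,nl_idx)→1419830, (A,merge)→2171760, (E,nl)→3609830 …(+1); best=41510 via (E,hash)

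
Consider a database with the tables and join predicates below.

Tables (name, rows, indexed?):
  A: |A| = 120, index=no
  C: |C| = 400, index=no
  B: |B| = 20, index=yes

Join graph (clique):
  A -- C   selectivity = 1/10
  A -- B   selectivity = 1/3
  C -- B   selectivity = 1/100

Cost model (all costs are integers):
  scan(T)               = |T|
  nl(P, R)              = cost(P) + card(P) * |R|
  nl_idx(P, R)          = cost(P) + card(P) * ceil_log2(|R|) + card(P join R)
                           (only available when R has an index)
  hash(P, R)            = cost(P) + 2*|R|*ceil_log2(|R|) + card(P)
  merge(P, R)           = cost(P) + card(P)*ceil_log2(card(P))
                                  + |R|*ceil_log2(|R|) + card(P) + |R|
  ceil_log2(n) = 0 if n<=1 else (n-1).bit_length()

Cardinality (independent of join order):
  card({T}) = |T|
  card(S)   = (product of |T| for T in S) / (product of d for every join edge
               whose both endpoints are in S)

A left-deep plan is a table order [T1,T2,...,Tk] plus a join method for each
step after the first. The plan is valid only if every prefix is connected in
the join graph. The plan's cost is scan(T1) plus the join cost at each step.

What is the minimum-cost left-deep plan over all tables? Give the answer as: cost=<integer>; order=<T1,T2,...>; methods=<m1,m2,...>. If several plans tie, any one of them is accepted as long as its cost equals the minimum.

Selinger DP (subsets sized 1..n):
  {A}: scan cost=120, card=120
  {C}: scan cost=400, card=400
  {B}: scan cost=20, card=20
  {AC}: card=4800; try (A,hash)→2480, (C,merge)→5080, (A,merge)→5360, (C,hash)→7440, (C,nl)→48120, (A,nl)→48400; best=2480 via (A,hash)
  {AB}: card=800; try (B,hash)→440, (A,merge)→1100, (B,merge)→1200, (B,nl_idx)→1520, (A,hash)→1720, (A,nl)→2420 …(+1); best=440 via (B,hash)
  {BC}: card=80; try (B,hash)→1000, (B,nl_idx)→2480, (C,merge)→4140, (B,merge)→4520, (C,hash)→7240, (C,nl)→8020 …(+1); best=1000 via (B,hash)
  {ABC}: card=320; try (A,merge)→2600, (A,hash)→2760, (B,hash)→7480, (C,hash)→8440, (A,nl)→10600, (C,merge)→13240 …(+4); best=2600 via (A,merge)

cost=2600; order=C,B,A; methods=hash,merge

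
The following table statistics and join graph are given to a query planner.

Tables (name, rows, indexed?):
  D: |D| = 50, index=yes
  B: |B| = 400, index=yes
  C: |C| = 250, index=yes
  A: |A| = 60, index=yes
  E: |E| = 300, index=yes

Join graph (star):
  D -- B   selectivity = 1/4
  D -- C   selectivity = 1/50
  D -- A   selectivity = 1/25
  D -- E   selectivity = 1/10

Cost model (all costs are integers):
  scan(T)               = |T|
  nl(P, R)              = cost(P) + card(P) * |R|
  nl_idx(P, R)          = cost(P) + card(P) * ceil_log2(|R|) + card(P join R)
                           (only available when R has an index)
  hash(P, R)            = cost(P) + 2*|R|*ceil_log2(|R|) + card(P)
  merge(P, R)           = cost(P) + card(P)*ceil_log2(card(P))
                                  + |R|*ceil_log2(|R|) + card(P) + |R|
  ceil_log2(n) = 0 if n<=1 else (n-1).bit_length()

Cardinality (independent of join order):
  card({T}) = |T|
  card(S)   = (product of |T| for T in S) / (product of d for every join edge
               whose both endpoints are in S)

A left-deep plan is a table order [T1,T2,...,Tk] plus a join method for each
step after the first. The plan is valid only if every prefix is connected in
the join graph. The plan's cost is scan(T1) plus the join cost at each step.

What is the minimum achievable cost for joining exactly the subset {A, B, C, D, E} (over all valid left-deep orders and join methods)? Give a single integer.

32870

Selinger DP over subsets of {A,B,C,D,E}:
  {D}: scan cost=50, card=50
  {B}: scan cost=400, card=400
  {C}: scan cost=250, card=250
  {A}: scan cost=60, card=60
  {E}: scan cost=300, card=300
  {BD}: card=5000; try (D,hash)→1400, (B,merge)→4400, (D,merge)→4750, (B,nl_idx)→5500, (B,hash)→7300, (D,nl_idx)→7800 …(+2); best=1400 via (D,hash)
  {CD}: card=250; try (C,nl_idx)→700, (D,hash)→1100, (D,nl_idx)→2000, (C,merge)→2650, (D,merge)→2850, (C,hash)→4100 …(+2); best=700 via (C,nl_idx)
  {AD}: card=120; try (A,nl_idx)→470, (D,nl_idx)→540, (D,hash)→720, (A,hash)→820, (A,merge)→820, (D,merge)→830 …(+2); best=470 via (A,nl_idx)
  {DE}: card=1500; try (D,hash)→1200, (E,nl_idx)→2000, (E,merge)→3400, (D,nl_idx)→3600, (D,merge)→3650, (E,hash)→5500 …(+2); best=1200 via (D,hash)
  {BCD}: card=25000; try (B,merge)→6950, (B,hash)→8150, (C,hash)→10400, (B,nl_idx)→27950, (C,nl_idx)→66400, (C,merge)→73650 …(+2); best=6950 via (B,merge)
  {ABD}: card=12000; try (B,merge)→5430, (A,hash)→7120, (B,hash)→7790, (B,nl_idx)→13550, (A,nl_idx)→43400, (B,nl)→48470 …(+2); best=5430 via (B,merge)
  {BDE}: card=150000; try (B,hash)→9900, (E,hash)→11800, (B,merge)→23200, (E,merge)→74400, (B,nl_idx)→164700, (E,nl_idx)→196400 …(+2); best=9900 via (B,hash)
  {ACD}: card=600; try (A,hash)→1670, (C,nl_idx)→2030, (A,nl_idx)→2800, (A,merge)→3370, (C,merge)→3680, (C,hash)→4590 …(+2); best=1670 via (A,hash)
  {CDE}: card=7500; try (E,merge)→5950, (E,hash)→6350, (C,hash)→6700, (E,nl_idx)→10450, (C,nl_idx)→20700, (C,merge)→21450 …(+2); best=5950 via (E,merge)
  {ADE}: card=3600; try (A,hash)→3420, (E,merge)→4430, (E,nl_idx)→5150, (E,hash)→5990, (A,nl_idx)→13800, (A,merge)→19620 …(+2); best=3420 via (A,hash)
  {ABCD}: card=60000; try (B,hash)→9470, (B,merge)→12270, (C,hash)→21430, (A,hash)→32670, (B,nl_idx)→67070, (C,nl_idx)→161430 …(+6); best=9470 via (B,hash)
  {BCDE}: card=750000; try (B,hash)→20650, (E,hash)→37350, (B,merge)→114950, (C,hash)→163900, (E,merge)→409950, (B,nl_idx)→823450 …(+6); best=20650 via (B,hash)
  {ABDE}: card=360000; try (B,hash)→14220, (E,hash)→22830, (B,merge)→54220, (A,hash)→160620, (E,merge)→188430, (B,nl_idx)→395820 …(+6); best=14220 via (B,hash)
  {ACDE}: card=18000; try (E,hash)→7670, (C,hash)→11020, (E,merge)→11270, (A,hash)→14170, (E,nl_idx)→25070, (C,nl_idx)→50220 …(+6); best=7670 via (E,hash)
  {ABCDE}: card=1800000; try (B,hash)→32870, (E,hash)→74870, (B,merge)→299670, (C,hash)→378220, (A,hash)→771370, (E,merge)→1032470 …(+10); best=32870 via (B,hash)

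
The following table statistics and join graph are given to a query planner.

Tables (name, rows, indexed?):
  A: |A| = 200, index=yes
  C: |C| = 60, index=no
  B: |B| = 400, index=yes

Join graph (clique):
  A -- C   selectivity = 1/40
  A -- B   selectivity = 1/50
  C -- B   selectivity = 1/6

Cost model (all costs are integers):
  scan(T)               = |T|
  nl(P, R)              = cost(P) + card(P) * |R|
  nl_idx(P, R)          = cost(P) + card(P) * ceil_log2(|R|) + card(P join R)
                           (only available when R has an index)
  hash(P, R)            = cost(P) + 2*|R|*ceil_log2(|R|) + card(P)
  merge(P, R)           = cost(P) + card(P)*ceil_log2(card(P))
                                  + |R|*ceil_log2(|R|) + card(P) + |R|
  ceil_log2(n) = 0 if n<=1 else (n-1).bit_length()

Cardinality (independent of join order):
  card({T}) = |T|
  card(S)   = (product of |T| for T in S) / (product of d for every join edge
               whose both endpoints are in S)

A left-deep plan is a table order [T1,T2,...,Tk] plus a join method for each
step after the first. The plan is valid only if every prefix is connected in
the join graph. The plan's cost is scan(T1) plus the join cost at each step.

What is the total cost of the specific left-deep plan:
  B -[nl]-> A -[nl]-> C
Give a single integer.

176400

step 1: scan B: cost=400, card=400
step 2: join A via nl
    card(P join A) = 400*200/(50) = 1600
    cost = 400 + 400*200 = 80400
step 3: join C via nl
    card(P join C) = 1600*60/(40*6) = 400
    cost = 80400 + 1600*60 = 176400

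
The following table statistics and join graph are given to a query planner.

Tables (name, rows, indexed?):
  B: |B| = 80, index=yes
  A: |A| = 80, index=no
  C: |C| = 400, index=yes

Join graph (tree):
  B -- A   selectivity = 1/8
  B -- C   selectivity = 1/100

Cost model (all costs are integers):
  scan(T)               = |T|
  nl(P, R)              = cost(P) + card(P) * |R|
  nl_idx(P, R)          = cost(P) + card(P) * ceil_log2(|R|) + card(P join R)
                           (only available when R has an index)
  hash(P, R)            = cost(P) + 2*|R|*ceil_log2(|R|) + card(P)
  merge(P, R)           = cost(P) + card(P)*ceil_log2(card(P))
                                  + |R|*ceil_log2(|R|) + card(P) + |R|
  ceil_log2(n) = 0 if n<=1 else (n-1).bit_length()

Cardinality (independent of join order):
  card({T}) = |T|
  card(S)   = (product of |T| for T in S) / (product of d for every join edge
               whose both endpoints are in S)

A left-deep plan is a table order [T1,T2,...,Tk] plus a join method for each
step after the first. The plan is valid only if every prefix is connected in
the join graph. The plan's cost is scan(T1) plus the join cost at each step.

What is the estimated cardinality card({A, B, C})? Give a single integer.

Tables in S: A(80), B(80), C(400)
Edges inside S: B-A(d=8), B-C(d=100)
numerator = 80 * 80 * 400 = 2560000
denominator = 8 * 100 = 800
card(S) = 2560000 / 800 = 3200

3200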